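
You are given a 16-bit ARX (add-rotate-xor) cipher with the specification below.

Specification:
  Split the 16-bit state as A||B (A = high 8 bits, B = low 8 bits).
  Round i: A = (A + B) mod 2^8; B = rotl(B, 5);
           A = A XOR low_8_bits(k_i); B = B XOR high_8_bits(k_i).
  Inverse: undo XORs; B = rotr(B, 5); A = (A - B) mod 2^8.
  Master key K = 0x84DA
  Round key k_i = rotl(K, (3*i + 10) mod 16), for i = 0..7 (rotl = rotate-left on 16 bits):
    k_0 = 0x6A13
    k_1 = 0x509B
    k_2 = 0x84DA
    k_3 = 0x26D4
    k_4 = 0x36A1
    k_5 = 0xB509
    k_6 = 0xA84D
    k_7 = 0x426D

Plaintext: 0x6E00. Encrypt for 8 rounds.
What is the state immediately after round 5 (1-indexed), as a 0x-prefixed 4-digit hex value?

s_0 = plaintext = 0x6E00
s_1 = Round(s_0, k_0) = 0x7D6A
s_2 = Round(s_1, k_1) = 0x7C1D
s_3 = Round(s_2, k_2) = 0x4327
s_4 = Round(s_3, k_3) = 0xBEC2
s_5 = Round(s_4, k_4) = 0x216E
s_6 = Round(s_5, k_5) = 0x8678
s_7 = Round(s_6, k_6) = 0xB3A7
s_8 = Round(s_7, k_7) = 0x37B6

0x216E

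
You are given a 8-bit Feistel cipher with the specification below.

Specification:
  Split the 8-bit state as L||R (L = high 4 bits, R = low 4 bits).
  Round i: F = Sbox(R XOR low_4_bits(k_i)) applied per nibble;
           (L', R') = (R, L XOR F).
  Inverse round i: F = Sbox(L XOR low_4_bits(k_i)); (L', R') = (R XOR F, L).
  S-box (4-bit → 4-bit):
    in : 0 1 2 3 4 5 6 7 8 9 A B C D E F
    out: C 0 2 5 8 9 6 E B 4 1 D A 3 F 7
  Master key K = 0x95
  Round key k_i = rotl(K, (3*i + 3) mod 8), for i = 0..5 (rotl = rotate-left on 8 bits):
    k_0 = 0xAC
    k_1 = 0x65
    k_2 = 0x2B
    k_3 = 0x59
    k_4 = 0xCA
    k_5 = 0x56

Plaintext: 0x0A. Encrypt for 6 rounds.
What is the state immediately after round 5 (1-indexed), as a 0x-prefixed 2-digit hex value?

0x13

s_0 = plaintext = 0x0A
s_1 = Round(s_0, k_0) = 0xA6
s_2 = Round(s_1, k_1) = 0x6F
s_3 = Round(s_2, k_2) = 0xFE
s_4 = Round(s_3, k_3) = 0xE1
s_5 = Round(s_4, k_4) = 0x13
s_6 = Round(s_5, k_5) = 0x38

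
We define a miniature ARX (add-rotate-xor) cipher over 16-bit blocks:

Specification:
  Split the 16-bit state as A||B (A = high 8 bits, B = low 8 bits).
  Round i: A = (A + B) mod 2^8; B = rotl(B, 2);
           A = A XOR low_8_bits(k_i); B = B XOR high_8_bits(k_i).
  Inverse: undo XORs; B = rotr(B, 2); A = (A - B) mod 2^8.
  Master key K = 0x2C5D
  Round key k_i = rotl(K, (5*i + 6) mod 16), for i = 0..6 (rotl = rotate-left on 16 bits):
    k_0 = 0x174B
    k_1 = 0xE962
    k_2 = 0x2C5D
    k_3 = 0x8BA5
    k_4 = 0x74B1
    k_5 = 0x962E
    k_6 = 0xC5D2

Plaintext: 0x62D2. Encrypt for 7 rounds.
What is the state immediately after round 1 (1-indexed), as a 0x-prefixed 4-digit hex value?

0x7F5C

s_0 = plaintext = 0x62D2
s_1 = Round(s_0, k_0) = 0x7F5C
s_2 = Round(s_1, k_1) = 0xB998
s_3 = Round(s_2, k_2) = 0x0C4E
s_4 = Round(s_3, k_3) = 0xFFB2
s_5 = Round(s_4, k_4) = 0x00BE
s_6 = Round(s_5, k_5) = 0x906C
s_7 = Round(s_6, k_6) = 0x2E74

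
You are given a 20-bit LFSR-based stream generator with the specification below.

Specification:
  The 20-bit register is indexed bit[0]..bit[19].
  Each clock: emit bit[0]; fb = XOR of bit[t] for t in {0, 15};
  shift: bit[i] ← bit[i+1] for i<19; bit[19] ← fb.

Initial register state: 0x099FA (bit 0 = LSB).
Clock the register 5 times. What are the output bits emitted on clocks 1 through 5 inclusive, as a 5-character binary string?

01011

reg_0 = 0x099FA
clock 1: out=0, reg = 0x84CFD
clock 2: out=1, reg = 0xC267E
clock 3: out=0, reg = 0x6133F
clock 4: out=1, reg = 0xB099F
clock 5: out=1, reg = 0xD84CF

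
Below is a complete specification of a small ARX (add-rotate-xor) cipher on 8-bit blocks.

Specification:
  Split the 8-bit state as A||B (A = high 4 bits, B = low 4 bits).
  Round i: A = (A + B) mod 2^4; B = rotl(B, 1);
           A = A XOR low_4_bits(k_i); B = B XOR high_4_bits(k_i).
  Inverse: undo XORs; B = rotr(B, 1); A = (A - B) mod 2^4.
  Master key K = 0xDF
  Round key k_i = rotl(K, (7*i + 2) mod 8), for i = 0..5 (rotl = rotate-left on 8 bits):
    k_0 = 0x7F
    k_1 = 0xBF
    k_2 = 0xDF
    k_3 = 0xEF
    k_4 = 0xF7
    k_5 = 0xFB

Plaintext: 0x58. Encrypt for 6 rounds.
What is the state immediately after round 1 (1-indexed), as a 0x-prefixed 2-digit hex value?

0x26

s_0 = plaintext = 0x58
s_1 = Round(s_0, k_0) = 0x26
s_2 = Round(s_1, k_1) = 0x77
s_3 = Round(s_2, k_2) = 0x13
s_4 = Round(s_3, k_3) = 0xB8
s_5 = Round(s_4, k_4) = 0x4E
s_6 = Round(s_5, k_5) = 0x92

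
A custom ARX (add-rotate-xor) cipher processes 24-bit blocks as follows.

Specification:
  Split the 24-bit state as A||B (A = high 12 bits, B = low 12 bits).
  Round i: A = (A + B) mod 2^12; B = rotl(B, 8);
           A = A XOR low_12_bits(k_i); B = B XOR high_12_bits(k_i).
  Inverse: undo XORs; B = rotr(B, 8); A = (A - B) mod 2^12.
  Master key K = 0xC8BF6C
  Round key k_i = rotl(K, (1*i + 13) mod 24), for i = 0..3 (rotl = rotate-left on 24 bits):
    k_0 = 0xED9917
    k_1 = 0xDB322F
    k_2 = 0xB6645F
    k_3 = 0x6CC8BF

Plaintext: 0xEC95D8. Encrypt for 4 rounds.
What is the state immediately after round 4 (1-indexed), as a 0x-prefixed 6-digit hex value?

0x415DC3

s_0 = plaintext = 0xEC95D8
s_1 = Round(s_0, k_0) = 0xDB6684
s_2 = Round(s_1, k_1) = 0x6159DB
s_3 = Round(s_2, k_2) = 0xBAF0FB
s_4 = Round(s_3, k_3) = 0x415DC3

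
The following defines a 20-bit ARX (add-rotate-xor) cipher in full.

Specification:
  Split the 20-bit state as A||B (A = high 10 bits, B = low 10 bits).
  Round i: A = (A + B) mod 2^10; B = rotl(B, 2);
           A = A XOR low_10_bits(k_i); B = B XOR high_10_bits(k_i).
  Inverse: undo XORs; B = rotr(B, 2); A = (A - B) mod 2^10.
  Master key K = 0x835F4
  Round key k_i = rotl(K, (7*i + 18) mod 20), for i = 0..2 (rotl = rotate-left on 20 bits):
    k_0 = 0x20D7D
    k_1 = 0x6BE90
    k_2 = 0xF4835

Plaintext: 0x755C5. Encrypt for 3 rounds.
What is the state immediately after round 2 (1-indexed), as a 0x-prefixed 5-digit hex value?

0x3B7F4

s_0 = plaintext = 0x755C5
s_1 = Round(s_0, k_0) = 0xB9F96
s_2 = Round(s_1, k_1) = 0x3B7F4
s_3 = Round(s_2, k_2) = 0x35001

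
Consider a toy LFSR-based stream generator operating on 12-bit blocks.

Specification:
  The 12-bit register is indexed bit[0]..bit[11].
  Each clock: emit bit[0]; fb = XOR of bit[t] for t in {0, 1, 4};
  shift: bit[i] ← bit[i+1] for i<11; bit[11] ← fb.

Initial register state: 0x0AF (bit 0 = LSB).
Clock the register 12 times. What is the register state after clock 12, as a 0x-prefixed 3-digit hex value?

0x2F2

reg_0 = 0x0AF
clock 1: out=1, reg = 0x057
clock 2: out=1, reg = 0x82B
clock 3: out=1, reg = 0x415
clock 4: out=1, reg = 0x20A
clock 5: out=0, reg = 0x905
clock 6: out=1, reg = 0xC82
clock 7: out=0, reg = 0xE41
clock 8: out=1, reg = 0xF20
clock 9: out=0, reg = 0x790
clock 10: out=0, reg = 0xBC8
clock 11: out=0, reg = 0x5E4
clock 12: out=0, reg = 0x2F2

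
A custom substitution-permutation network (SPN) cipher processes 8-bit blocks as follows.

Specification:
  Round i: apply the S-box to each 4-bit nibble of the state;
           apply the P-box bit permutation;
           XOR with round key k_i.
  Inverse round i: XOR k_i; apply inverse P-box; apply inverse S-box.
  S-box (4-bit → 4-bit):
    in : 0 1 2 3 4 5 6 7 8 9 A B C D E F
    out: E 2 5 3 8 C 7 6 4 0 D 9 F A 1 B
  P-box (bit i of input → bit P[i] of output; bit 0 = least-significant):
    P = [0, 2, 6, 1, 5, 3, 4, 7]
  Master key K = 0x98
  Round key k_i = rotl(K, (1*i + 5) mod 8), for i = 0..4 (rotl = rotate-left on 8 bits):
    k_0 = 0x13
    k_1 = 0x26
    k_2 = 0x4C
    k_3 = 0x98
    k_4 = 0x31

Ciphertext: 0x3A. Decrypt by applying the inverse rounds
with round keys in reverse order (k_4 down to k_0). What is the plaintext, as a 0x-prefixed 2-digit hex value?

0x06

s_0 = ciphertext = 0x3A
s_1 = InvRound(s_0, k_4) = 0x1B
s_2 = InvRound(s_1, k_3) = 0x4B
s_3 = InvRound(s_2, k_2) = 0x9F
s_4 = InvRound(s_3, k_1) = 0xCE
s_5 = InvRound(s_4, k_0) = 0x06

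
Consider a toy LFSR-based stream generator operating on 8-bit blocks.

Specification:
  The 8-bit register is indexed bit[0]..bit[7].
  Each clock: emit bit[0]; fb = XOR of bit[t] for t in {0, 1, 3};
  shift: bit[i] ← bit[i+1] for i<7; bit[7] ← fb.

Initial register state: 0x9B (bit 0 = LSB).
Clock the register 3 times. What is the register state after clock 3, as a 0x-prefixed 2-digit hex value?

reg_0 = 0x9B
clock 1: out=1, reg = 0xCD
clock 2: out=1, reg = 0x66
clock 3: out=0, reg = 0xB3

0xB3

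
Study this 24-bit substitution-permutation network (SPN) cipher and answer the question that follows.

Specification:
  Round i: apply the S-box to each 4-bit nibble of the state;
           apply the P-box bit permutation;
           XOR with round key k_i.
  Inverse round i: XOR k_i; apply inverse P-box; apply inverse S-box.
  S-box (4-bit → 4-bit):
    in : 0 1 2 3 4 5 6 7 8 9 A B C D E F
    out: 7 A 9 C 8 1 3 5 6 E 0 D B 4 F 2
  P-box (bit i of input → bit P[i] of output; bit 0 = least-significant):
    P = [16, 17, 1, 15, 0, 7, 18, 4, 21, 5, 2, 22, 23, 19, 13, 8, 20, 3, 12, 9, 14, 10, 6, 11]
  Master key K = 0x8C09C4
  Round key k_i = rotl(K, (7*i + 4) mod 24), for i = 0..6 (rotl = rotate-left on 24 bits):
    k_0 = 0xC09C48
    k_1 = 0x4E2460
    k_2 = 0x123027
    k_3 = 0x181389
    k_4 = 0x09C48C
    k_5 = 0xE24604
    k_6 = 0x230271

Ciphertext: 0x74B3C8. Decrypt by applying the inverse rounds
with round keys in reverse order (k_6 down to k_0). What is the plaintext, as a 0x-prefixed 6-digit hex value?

0x675EC0

s_0 = ciphertext = 0x74B3C8
s_1 = InvRound(s_0, k_6) = 0xA031EC
s_2 = InvRound(s_1, k_5) = 0x0931FF
s_3 = InvRound(s_2, k_4) = 0x0D3F23
s_4 = InvRound(s_3, k_3) = 0x16DF87
s_5 = InvRound(s_4, k_2) = 0xC43F84
s_6 = InvRound(s_5, k_1) = 0x33C8FF
s_7 = InvRound(s_6, k_0) = 0x675EC0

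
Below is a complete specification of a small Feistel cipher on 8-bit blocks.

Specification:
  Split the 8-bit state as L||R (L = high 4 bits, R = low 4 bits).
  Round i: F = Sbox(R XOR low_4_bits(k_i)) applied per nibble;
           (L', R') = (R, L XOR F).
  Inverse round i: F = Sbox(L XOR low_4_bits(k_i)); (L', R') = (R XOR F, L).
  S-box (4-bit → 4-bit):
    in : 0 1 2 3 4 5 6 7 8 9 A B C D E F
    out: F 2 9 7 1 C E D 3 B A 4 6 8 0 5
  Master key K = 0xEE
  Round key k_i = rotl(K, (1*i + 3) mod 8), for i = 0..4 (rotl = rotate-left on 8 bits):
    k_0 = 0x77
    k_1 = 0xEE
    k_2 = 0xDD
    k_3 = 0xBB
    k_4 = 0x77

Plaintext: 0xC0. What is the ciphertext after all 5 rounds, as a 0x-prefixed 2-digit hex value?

s_0 = plaintext = 0xC0
s_1 = Round(s_0, k_0) = 0x01
s_2 = Round(s_1, k_1) = 0x15
s_3 = Round(s_2, k_2) = 0x52
s_4 = Round(s_3, k_3) = 0x2E
s_5 = Round(s_4, k_4) = 0xE9

0xE9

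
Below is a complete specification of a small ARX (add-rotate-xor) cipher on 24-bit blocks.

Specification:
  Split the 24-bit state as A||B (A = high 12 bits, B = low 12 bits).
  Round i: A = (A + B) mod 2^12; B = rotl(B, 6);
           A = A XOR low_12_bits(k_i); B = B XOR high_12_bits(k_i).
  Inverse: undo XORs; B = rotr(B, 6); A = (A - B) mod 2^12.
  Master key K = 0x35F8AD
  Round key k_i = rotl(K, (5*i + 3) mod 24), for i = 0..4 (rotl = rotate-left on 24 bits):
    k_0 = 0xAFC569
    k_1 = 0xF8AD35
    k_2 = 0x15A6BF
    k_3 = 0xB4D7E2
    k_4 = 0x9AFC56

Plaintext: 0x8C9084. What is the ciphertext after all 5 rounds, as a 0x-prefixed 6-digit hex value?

s_0 = plaintext = 0x8C9084
s_1 = Round(s_0, k_0) = 0xC24BFE
s_2 = Round(s_1, k_1) = 0x517025
s_3 = Round(s_2, k_2) = 0x38381A
s_4 = Round(s_3, k_3) = 0xC7FDED
s_5 = Round(s_4, k_4) = 0x63A2D8

0x63A2D8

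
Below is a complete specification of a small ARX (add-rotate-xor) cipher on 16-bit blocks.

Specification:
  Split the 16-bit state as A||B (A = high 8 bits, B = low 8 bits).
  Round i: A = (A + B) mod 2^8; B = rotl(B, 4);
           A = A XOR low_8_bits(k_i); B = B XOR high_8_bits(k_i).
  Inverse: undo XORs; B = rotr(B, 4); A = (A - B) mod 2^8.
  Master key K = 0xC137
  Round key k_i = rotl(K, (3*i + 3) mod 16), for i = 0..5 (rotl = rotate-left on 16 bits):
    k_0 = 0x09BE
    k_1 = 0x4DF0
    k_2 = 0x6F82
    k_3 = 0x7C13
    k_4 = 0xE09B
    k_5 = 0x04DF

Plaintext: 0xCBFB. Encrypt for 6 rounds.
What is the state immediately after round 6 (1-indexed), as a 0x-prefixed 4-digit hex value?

0x3EA6

s_0 = plaintext = 0xCBFB
s_1 = Round(s_0, k_0) = 0x78B6
s_2 = Round(s_1, k_1) = 0xDE26
s_3 = Round(s_2, k_2) = 0x860D
s_4 = Round(s_3, k_3) = 0x80AC
s_5 = Round(s_4, k_4) = 0xB72A
s_6 = Round(s_5, k_5) = 0x3EA6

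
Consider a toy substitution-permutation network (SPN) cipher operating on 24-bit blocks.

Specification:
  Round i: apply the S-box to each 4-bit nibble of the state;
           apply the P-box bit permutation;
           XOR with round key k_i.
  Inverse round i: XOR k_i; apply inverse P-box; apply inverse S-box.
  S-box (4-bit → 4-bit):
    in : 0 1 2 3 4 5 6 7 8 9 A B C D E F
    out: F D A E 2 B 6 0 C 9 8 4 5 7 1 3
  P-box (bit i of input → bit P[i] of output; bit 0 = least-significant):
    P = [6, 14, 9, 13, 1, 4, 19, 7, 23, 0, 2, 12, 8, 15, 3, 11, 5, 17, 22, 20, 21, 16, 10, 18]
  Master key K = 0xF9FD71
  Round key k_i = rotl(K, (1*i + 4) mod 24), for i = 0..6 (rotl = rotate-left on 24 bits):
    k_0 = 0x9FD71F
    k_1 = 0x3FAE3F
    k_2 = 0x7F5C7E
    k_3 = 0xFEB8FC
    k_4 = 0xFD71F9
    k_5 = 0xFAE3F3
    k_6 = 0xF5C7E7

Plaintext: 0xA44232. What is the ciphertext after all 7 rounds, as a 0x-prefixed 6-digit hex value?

0x2F793D

s_0 = plaintext = 0xA44232
s_1 = Round(s_0, k_0) = 0x91278E
s_2 = Round(s_1, k_1) = 0x4326DF
s_3 = Round(s_2, k_2) = 0x249429
s_4 = Round(s_3, k_3) = 0xF9912D
s_5 = Round(s_4, k_4) = 0x4C2A0D
s_6 = Round(s_5, k_5) = 0xB33901
s_7 = Round(s_6, k_6) = 0x2F793D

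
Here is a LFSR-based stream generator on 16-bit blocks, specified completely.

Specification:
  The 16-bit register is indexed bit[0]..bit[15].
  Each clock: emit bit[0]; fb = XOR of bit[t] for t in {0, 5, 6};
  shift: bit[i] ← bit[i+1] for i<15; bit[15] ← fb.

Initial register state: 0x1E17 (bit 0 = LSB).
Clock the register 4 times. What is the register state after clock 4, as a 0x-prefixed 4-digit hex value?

0xF1E1

reg_0 = 0x1E17
clock 1: out=1, reg = 0x8F0B
clock 2: out=1, reg = 0xC785
clock 3: out=1, reg = 0xE3C2
clock 4: out=0, reg = 0xF1E1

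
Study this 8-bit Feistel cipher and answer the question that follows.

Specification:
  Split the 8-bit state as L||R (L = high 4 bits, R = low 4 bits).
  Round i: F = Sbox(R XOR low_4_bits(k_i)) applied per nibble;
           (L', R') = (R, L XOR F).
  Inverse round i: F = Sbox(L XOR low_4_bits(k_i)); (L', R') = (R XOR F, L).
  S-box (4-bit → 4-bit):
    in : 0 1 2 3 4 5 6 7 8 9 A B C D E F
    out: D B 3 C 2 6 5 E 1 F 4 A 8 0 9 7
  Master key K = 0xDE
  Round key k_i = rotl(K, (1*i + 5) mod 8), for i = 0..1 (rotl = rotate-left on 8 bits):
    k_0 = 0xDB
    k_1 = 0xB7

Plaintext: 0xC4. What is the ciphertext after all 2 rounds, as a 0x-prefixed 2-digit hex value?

0xBC

s_0 = plaintext = 0xC4
s_1 = Round(s_0, k_0) = 0x4B
s_2 = Round(s_1, k_1) = 0xBC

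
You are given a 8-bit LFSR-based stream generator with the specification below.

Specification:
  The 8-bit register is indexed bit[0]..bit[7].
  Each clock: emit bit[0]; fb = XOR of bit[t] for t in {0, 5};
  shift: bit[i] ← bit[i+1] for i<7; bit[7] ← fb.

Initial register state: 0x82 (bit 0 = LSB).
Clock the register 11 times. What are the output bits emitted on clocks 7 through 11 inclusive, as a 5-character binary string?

reg_0 = 0x82
clock 1: out=0, reg = 0x41
clock 2: out=1, reg = 0xA0
clock 3: out=0, reg = 0xD0
clock 4: out=0, reg = 0x68
clock 5: out=0, reg = 0xB4
clock 6: out=0, reg = 0xDA
clock 7: out=0, reg = 0x6D
clock 8: out=1, reg = 0x36
clock 9: out=0, reg = 0x9B
clock 10: out=1, reg = 0xCD
clock 11: out=1, reg = 0xE6

01011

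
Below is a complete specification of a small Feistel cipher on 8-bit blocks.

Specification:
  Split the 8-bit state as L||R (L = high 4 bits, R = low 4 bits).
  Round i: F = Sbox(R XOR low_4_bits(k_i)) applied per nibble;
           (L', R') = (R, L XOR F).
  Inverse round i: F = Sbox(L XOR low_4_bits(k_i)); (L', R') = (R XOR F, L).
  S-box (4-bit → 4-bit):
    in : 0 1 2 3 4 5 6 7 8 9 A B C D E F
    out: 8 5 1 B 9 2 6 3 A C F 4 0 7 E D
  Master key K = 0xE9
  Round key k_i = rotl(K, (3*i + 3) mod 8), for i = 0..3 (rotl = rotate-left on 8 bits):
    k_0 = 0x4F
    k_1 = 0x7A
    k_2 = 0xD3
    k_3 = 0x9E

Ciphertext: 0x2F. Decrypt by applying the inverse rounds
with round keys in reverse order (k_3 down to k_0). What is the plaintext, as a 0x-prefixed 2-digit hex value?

0xD5

s_0 = ciphertext = 0x2F
s_1 = InvRound(s_0, k_3) = 0xF2
s_2 = InvRound(s_1, k_2) = 0x2F
s_3 = InvRound(s_2, k_1) = 0x52
s_4 = InvRound(s_3, k_0) = 0xD5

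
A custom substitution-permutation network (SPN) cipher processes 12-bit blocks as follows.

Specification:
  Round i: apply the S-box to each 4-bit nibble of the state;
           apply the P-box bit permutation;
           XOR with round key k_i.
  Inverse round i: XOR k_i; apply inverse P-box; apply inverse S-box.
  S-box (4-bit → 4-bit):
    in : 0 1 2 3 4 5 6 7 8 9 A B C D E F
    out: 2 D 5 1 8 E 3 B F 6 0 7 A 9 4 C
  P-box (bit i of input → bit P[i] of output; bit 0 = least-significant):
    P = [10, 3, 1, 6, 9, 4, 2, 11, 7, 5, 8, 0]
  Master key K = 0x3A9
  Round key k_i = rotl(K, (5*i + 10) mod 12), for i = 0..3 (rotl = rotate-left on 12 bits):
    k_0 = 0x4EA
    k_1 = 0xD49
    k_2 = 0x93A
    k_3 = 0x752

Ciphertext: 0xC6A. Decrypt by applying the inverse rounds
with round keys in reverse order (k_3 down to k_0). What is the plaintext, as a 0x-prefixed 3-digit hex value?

s_0 = ciphertext = 0xC6A
s_1 = InvRound(s_0, k_3) = 0x970
s_2 = InvRound(s_1, k_2) = 0xAA5
s_3 = InvRound(s_2, k_1) = 0xB27
s_4 = InvRound(s_3, k_0) = 0x117

0x117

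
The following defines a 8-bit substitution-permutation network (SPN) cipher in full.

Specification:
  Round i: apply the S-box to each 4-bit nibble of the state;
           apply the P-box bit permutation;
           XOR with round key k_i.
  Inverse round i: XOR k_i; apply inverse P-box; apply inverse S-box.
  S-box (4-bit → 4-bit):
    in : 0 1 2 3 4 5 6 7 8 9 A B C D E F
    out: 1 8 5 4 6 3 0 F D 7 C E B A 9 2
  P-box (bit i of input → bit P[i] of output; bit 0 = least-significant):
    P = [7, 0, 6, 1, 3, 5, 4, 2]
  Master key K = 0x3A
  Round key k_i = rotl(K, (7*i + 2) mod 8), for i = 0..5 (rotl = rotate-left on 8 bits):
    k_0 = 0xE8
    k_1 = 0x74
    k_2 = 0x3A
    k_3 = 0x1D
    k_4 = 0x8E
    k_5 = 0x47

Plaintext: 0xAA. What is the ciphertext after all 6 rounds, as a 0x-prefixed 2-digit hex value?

0x6E

s_0 = plaintext = 0xAA
s_1 = Round(s_0, k_0) = 0xBE
s_2 = Round(s_1, k_1) = 0xC2
s_3 = Round(s_2, k_2) = 0xD6
s_4 = Round(s_3, k_3) = 0x39
s_5 = Round(s_4, k_4) = 0x5F
s_6 = Round(s_5, k_5) = 0x6E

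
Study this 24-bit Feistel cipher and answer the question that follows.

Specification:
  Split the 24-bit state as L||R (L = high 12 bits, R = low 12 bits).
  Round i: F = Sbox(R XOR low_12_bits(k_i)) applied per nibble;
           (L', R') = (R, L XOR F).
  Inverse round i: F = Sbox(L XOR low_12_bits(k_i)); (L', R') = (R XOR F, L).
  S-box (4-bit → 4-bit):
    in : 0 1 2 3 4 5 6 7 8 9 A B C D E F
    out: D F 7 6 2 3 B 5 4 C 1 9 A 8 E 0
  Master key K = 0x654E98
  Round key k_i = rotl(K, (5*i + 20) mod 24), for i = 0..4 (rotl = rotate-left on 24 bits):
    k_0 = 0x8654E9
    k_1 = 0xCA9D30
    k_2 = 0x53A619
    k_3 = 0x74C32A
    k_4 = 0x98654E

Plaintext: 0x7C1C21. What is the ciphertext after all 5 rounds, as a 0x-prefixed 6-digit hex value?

0x5D9C79

s_0 = plaintext = 0x7C1C21
s_1 = Round(s_0, k_0) = 0xC21365
s_2 = Round(s_1, k_1) = 0x365212
s_3 = Round(s_2, k_2) = 0x2121BC
s_4 = Round(s_3, k_3) = 0x1BC5D9
s_5 = Round(s_4, k_4) = 0x5D9C79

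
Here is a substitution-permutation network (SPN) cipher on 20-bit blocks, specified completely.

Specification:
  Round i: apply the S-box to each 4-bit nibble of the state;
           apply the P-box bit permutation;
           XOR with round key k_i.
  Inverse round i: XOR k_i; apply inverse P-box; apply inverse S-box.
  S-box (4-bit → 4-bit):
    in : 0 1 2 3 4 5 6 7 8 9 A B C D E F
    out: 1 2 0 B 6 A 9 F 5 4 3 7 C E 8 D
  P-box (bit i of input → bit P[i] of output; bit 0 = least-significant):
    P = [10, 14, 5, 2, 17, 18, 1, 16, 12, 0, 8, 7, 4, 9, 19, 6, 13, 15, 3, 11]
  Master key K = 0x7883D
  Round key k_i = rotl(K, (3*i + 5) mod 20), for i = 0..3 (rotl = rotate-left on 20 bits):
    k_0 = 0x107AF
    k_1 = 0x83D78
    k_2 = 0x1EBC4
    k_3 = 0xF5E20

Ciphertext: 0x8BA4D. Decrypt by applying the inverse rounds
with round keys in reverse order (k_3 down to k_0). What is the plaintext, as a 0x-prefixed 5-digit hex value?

0x84171

s_0 = ciphertext = 0x8BA4D
s_1 = InvRound(s_0, k_3) = 0xBE137
s_2 = InvRound(s_1, k_2) = 0xE7589
s_3 = InvRound(s_2, k_1) = 0xE65A4
s_4 = InvRound(s_3, k_0) = 0x84171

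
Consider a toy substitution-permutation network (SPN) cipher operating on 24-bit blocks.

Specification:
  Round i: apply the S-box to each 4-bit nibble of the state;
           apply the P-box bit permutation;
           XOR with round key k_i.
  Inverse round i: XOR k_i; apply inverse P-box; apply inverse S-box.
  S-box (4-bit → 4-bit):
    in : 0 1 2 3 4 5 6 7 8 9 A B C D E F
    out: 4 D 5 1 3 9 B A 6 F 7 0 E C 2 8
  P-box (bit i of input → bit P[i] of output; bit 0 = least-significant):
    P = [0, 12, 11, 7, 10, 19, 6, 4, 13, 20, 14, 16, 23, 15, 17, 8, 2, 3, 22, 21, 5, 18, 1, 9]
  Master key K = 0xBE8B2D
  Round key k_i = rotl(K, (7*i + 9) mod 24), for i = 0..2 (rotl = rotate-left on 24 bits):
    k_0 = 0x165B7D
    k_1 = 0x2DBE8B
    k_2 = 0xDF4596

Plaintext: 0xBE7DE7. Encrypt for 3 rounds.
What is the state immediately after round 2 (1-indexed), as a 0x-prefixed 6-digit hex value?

0x1F5C38

s_0 = plaintext = 0xBE7DE7
s_1 = Round(s_0, k_0) = 0x1F8AF5
s_2 = Round(s_1, k_1) = 0x1F5C38
s_3 = Round(s_2, k_2) = 0x6E1AB4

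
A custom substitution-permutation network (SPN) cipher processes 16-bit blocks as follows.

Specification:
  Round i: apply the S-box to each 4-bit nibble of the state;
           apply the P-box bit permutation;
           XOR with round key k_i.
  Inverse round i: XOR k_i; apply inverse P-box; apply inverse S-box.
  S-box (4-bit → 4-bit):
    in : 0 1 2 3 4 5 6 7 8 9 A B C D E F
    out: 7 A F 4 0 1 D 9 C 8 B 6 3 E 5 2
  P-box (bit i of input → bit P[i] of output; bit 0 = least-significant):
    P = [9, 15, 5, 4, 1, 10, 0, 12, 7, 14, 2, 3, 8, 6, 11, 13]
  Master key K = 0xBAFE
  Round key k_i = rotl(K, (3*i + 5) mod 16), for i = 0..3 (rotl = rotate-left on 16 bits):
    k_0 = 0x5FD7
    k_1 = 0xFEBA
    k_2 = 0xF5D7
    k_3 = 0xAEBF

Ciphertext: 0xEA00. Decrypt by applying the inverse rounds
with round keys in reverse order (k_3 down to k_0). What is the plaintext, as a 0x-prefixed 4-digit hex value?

s_0 = ciphertext = 0xEA00
s_1 = InvRound(s_0, k_3) = 0x4208
s_2 = InvRound(s_1, k_2) = 0xA62A
s_3 = InvRound(s_2, k_1) = 0x3C99
s_4 = InvRound(s_3, k_0) = 0xAD55

0xAD55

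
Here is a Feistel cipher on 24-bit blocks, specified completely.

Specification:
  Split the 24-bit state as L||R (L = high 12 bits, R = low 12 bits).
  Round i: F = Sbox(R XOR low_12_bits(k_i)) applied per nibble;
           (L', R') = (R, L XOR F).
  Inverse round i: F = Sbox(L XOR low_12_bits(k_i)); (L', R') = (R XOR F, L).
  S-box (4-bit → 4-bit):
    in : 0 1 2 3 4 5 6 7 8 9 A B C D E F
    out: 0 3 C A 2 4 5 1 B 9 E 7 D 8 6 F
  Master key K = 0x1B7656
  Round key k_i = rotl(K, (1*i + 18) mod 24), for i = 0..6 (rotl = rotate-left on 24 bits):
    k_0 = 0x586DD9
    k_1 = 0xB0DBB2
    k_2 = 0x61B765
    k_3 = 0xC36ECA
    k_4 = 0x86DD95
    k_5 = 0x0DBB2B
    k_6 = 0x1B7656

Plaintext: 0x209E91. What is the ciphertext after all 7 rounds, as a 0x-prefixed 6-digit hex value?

0xEDBBA6

s_0 = plaintext = 0x209E91
s_1 = Round(s_0, k_0) = 0xE91822
s_2 = Round(s_1, k_1) = 0x822401
s_3 = Round(s_2, k_2) = 0x401270
s_4 = Round(s_3, k_3) = 0x27097F
s_5 = Round(s_4, k_4) = 0x97F01E
s_6 = Round(s_5, k_5) = 0x01EEDB
s_7 = Round(s_6, k_6) = 0xEDBBA6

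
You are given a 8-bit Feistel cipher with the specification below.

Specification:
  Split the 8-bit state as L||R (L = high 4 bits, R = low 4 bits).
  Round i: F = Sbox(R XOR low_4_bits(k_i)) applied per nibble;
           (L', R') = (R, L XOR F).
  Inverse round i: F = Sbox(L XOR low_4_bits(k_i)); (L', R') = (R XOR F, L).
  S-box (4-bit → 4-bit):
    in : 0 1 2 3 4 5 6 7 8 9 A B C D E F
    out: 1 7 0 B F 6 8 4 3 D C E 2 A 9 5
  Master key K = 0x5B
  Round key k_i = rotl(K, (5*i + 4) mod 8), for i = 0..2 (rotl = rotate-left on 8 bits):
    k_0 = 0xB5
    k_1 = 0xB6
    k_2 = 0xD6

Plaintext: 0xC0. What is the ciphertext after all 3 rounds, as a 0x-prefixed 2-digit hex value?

s_0 = plaintext = 0xC0
s_1 = Round(s_0, k_0) = 0x0A
s_2 = Round(s_1, k_1) = 0xA2
s_3 = Round(s_2, k_2) = 0x25

0x25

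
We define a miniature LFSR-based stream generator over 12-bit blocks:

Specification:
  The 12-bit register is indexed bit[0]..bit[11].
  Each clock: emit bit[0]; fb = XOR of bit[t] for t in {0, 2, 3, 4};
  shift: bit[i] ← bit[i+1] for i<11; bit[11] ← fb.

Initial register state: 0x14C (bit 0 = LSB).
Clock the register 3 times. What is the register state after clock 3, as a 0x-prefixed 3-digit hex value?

0x429

reg_0 = 0x14C
clock 1: out=0, reg = 0x0A6
clock 2: out=0, reg = 0x853
clock 3: out=1, reg = 0x429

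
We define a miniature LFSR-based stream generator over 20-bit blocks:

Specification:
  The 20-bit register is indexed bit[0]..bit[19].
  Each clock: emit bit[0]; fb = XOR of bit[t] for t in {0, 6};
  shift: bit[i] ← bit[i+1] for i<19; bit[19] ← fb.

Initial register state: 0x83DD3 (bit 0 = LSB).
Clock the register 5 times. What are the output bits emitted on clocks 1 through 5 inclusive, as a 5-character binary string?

11001

reg_0 = 0x83DD3
clock 1: out=1, reg = 0x41EE9
clock 2: out=1, reg = 0x20F74
clock 3: out=0, reg = 0x907BA
clock 4: out=0, reg = 0x483DD
clock 5: out=1, reg = 0x241EE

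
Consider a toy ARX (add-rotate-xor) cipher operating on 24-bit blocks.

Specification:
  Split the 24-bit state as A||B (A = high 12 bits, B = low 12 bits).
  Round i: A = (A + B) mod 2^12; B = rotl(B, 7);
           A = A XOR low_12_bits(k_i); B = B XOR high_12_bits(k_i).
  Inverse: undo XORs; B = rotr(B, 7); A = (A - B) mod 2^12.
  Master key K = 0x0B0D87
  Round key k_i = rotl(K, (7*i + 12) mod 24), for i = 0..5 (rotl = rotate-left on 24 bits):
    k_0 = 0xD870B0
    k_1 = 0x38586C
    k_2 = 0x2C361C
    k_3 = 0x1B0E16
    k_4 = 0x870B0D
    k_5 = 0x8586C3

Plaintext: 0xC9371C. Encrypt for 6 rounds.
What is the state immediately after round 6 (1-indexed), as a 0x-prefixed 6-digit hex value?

s_0 = plaintext = 0xC9371C
s_1 = Round(s_0, k_0) = 0x31F3BF
s_2 = Round(s_1, k_1) = 0xEB2C18
s_3 = Round(s_2, k_2) = 0xCD6EA3
s_4 = Round(s_3, k_3) = 0x56F045
s_5 = Round(s_4, k_4) = 0xEB9AF2
s_6 = Round(s_5, k_5) = 0xF6810F

0xF6810F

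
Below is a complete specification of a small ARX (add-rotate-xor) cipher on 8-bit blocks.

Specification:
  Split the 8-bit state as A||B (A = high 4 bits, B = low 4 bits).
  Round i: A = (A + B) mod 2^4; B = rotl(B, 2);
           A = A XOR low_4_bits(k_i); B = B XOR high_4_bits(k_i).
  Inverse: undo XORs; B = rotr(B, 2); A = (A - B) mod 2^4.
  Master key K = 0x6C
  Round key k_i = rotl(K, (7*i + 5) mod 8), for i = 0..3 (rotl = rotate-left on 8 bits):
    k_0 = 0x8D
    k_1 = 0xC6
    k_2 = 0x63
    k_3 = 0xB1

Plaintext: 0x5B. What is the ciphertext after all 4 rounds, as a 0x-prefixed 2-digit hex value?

0xD7

s_0 = plaintext = 0x5B
s_1 = Round(s_0, k_0) = 0xD6
s_2 = Round(s_1, k_1) = 0x55
s_3 = Round(s_2, k_2) = 0x93
s_4 = Round(s_3, k_3) = 0xD7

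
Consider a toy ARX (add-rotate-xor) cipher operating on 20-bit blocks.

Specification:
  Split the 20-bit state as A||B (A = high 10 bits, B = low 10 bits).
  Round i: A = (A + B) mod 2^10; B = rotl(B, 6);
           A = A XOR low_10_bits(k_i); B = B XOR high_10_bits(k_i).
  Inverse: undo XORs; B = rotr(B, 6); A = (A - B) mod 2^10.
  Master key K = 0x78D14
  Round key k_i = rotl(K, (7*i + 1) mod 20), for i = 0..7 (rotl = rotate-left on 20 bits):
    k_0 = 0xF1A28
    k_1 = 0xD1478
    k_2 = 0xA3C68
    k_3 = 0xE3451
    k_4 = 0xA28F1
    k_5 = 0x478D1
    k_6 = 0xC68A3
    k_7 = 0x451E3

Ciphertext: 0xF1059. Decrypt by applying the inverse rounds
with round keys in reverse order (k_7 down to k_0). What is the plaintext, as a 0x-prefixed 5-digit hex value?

0xD1C65

s_0 = ciphertext = 0xF1059
s_1 = InvRound(s_0, k_7) = 0x548D5
s_2 = InvRound(s_1, k_6) = 0x3C8FF
s_3 = InvRound(s_2, k_5) = 0x83217
s_4 = InvRound(s_3, k_4) = 0x4ADD2
s_5 = InvRound(s_4, k_3) = 0xE05F9
s_6 = InvRound(s_5, k_2) = 0x1F36D
s_7 = InvRound(s_6, k_1) = 0x61280
s_8 = InvRound(s_7, k_0) = 0xD1C65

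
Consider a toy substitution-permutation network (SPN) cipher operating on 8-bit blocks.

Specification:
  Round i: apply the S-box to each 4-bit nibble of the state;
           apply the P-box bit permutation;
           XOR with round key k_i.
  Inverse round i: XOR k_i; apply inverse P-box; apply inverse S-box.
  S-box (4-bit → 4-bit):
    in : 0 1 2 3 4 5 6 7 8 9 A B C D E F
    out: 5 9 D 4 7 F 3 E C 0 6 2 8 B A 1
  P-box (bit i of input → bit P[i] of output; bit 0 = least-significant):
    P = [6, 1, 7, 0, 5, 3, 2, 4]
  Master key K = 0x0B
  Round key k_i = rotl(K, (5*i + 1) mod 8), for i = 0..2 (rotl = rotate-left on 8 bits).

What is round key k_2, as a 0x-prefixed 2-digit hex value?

K = 0x0B
k_0 = rotl(K, (5*0+1) mod 8) = rotl(K, 1) = 0x16
k_1 = rotl(K, (5*1+1) mod 8) = rotl(K, 6) = 0xC2
k_2 = rotl(K, (5*2+1) mod 8) = rotl(K, 3) = 0x58

0x58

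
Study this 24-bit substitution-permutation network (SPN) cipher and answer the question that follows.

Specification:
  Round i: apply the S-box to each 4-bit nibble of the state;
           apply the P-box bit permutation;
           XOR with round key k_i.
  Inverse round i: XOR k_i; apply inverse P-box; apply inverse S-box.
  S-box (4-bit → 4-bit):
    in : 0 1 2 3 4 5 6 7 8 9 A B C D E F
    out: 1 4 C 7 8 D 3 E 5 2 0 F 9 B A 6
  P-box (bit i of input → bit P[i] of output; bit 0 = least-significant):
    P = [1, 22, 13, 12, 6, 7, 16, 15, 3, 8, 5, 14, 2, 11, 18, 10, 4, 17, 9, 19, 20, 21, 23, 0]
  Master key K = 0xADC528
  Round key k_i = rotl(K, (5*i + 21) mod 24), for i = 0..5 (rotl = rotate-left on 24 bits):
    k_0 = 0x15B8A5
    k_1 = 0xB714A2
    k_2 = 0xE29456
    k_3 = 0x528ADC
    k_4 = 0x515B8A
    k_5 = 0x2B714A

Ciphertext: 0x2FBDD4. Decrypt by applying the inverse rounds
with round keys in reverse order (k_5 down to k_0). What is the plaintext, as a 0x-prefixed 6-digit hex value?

s_0 = ciphertext = 0x2FBDD4
s_1 = InvRound(s_0, k_5) = 0xA0BCE0
s_2 = InvRound(s_1, k_4) = 0x314B53
s_3 = InvRound(s_2, k_3) = 0xE90D76
s_4 = InvRound(s_3, k_2) = 0xAE9F24
s_5 = InvRound(s_4, k_1) = 0x026970
s_6 = InvRound(s_5, k_0) = 0xC68EB4

0xC68EB4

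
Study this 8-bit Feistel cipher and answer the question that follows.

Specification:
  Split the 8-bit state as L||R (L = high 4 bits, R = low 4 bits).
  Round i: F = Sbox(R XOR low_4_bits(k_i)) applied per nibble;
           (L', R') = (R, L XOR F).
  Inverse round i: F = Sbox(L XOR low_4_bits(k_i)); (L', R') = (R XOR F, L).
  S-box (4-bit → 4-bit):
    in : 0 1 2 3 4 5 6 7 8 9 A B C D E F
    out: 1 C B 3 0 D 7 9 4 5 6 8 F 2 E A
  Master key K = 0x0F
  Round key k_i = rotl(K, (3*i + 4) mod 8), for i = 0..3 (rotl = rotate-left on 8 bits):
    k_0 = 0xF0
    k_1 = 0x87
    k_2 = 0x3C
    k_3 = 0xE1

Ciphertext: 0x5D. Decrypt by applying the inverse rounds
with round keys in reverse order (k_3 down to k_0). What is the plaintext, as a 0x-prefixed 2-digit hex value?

s_0 = ciphertext = 0x5D
s_1 = InvRound(s_0, k_3) = 0xD5
s_2 = InvRound(s_1, k_2) = 0x9D
s_3 = InvRound(s_2, k_1) = 0x39
s_4 = InvRound(s_3, k_0) = 0xA3

0xA3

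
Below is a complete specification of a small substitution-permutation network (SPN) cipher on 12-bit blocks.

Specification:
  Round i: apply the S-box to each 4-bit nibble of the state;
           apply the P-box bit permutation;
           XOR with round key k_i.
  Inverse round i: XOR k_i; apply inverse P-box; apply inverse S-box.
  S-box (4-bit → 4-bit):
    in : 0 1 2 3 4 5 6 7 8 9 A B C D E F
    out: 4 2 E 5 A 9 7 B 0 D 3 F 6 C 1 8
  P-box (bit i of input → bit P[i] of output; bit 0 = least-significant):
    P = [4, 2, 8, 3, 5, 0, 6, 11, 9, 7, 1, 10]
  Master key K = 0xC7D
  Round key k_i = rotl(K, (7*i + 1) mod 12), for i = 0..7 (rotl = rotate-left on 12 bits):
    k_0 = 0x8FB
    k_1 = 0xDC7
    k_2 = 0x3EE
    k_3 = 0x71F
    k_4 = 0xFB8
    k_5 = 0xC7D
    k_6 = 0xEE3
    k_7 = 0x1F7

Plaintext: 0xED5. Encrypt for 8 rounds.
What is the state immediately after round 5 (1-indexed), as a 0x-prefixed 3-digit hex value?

s_0 = plaintext = 0xED5
s_1 = Round(s_0, k_0) = 0x2A3
s_2 = Round(s_1, k_1) = 0x874
s_3 = Round(s_2, k_2) = 0xBC3
s_4 = Round(s_3, k_3) = 0x0CC
s_5 = Round(s_4, k_4) = 0xEFF
s_6 = Round(s_5, k_5) = 0x675
s_7 = Round(s_6, k_6) = 0x458
s_8 = Round(s_7, k_7) = 0xD57

0xEFF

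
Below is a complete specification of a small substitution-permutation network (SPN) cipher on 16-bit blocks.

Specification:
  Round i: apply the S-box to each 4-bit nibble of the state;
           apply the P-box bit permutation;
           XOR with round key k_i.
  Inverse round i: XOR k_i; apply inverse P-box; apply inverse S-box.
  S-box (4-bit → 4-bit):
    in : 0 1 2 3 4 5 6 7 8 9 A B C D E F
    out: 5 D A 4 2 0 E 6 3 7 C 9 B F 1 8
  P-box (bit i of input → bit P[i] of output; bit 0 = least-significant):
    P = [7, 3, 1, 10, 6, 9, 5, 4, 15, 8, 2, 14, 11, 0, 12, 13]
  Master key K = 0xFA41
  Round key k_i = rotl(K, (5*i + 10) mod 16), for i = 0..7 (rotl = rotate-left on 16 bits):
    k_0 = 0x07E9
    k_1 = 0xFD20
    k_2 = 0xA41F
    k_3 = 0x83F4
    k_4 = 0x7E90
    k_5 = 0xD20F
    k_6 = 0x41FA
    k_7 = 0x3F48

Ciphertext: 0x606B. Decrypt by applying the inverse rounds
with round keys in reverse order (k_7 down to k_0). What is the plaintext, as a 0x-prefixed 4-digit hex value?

0x9512

s_0 = ciphertext = 0x606B
s_1 = InvRound(s_0, k_7) = 0x927A
s_2 = InvRound(s_1, k_6) = 0x3C4E
s_3 = InvRound(s_2, k_5) = 0xCB8F
s_4 = InvRound(s_3, k_4) = 0x69F6
s_5 = InvRound(s_4, k_3) = 0xBB43
s_6 = InvRound(s_5, k_2) = 0x07C2
s_7 = InvRound(s_6, k_1) = 0x1B90
s_8 = InvRound(s_7, k_0) = 0x9512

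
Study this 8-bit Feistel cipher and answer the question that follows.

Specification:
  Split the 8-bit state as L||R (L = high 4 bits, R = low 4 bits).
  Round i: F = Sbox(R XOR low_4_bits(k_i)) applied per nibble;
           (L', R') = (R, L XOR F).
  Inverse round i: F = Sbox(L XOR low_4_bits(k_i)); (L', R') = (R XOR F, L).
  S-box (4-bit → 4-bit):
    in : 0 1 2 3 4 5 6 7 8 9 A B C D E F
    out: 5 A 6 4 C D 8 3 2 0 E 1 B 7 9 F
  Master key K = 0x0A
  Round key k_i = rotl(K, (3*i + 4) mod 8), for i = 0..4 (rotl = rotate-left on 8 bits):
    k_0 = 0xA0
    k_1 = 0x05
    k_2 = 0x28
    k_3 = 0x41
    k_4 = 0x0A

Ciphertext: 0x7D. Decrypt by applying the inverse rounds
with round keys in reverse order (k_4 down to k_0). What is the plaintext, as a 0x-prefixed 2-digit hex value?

s_0 = ciphertext = 0x7D
s_1 = InvRound(s_0, k_4) = 0xA7
s_2 = InvRound(s_1, k_3) = 0x6A
s_3 = InvRound(s_2, k_2) = 0x36
s_4 = InvRound(s_3, k_1) = 0xE3
s_5 = InvRound(s_4, k_0) = 0xAE

0xAE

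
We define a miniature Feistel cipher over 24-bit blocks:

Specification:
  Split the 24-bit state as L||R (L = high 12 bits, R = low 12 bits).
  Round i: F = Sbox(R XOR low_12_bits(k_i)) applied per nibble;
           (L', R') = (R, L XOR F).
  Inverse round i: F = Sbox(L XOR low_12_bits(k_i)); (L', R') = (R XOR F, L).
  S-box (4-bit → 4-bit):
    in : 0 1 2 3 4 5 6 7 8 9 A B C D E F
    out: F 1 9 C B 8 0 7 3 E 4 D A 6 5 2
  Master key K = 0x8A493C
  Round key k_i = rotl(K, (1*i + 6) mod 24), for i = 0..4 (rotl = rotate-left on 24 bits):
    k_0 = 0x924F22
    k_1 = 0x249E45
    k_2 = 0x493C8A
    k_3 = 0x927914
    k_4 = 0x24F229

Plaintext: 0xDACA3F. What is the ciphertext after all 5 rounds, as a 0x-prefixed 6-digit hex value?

s_0 = plaintext = 0xDACA3F
s_1 = Round(s_0, k_0) = 0xA3F5BA
s_2 = Round(s_1, k_1) = 0x5BA71D
s_3 = Round(s_2, k_2) = 0x71D85D
s_4 = Round(s_3, k_3) = 0x85D6A3
s_5 = Round(s_4, k_4) = 0x6A3369

0x6A3369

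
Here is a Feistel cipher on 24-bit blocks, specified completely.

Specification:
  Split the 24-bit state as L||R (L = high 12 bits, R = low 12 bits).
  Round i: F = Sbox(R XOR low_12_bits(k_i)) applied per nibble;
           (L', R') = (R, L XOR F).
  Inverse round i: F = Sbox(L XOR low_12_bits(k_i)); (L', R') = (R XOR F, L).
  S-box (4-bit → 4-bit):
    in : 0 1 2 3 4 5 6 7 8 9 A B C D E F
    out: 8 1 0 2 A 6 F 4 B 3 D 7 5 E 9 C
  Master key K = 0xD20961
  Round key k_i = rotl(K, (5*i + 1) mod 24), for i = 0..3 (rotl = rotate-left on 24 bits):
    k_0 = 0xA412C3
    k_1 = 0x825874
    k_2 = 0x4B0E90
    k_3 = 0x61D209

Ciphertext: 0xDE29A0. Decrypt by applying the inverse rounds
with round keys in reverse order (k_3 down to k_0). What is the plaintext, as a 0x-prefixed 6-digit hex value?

s_0 = ciphertext = 0xDE29A0
s_1 = InvRound(s_0, k_3) = 0x537DE2
s_2 = InvRound(s_1, k_2) = 0xA36537
s_3 = InvRound(s_2, k_1) = 0x597A36
s_4 = InvRound(s_3, k_0) = 0xE5C597

0xE5C597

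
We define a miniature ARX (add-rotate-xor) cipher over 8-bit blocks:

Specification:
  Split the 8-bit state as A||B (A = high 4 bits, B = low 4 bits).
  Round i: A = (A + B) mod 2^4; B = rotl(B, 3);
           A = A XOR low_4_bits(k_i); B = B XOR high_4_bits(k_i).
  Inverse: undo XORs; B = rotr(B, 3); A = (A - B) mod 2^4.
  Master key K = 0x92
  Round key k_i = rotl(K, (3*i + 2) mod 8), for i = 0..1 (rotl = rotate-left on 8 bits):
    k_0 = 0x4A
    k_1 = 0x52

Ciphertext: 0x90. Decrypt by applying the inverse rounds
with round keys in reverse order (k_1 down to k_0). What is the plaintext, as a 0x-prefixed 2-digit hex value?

s_0 = ciphertext = 0x90
s_1 = InvRound(s_0, k_1) = 0x1A
s_2 = InvRound(s_1, k_0) = 0xED

0xED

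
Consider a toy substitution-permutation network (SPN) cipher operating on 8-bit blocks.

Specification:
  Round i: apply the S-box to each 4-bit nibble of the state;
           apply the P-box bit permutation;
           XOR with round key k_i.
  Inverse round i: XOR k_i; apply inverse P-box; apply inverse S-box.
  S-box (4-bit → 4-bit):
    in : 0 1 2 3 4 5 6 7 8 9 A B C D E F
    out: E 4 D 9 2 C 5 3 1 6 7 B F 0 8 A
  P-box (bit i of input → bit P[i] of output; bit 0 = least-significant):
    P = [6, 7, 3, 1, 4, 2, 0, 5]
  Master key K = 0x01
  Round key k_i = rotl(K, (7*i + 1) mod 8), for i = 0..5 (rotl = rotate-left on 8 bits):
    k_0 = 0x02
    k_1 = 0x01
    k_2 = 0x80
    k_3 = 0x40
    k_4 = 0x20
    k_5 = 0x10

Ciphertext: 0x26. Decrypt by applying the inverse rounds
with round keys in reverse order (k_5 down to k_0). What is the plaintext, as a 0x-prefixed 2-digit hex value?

0x8A

s_0 = ciphertext = 0x26
s_1 = InvRound(s_0, k_5) = 0xBE
s_2 = InvRound(s_1, k_4) = 0x70
s_3 = InvRound(s_2, k_3) = 0x3D
s_4 = InvRound(s_3, k_2) = 0xC9
s_5 = InvRound(s_4, k_1) = 0xDA
s_6 = InvRound(s_5, k_0) = 0x8A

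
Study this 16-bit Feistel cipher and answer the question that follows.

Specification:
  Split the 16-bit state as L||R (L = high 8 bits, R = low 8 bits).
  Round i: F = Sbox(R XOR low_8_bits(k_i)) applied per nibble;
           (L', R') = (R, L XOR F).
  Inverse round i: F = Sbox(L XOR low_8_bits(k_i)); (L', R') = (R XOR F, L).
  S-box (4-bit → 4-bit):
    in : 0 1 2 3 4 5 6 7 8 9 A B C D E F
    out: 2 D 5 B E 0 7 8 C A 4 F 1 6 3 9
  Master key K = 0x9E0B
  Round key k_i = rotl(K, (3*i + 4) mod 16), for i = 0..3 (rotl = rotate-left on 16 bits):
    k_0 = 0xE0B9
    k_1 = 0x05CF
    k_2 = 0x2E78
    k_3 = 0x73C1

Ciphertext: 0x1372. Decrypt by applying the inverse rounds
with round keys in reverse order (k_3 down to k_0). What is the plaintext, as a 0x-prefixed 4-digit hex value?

s_0 = ciphertext = 0x1372
s_1 = InvRound(s_0, k_3) = 0x1713
s_2 = InvRound(s_1, k_2) = 0x6A17
s_3 = InvRound(s_2, k_1) = 0x576A
s_4 = InvRound(s_3, k_0) = 0x5957

0x5957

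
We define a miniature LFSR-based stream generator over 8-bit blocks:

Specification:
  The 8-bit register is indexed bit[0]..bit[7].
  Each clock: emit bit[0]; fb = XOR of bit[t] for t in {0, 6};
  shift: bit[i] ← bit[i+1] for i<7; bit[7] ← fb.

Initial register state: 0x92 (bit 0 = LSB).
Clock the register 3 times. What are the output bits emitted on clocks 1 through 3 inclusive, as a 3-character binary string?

reg_0 = 0x92
clock 1: out=0, reg = 0x49
clock 2: out=1, reg = 0x24
clock 3: out=0, reg = 0x12

010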